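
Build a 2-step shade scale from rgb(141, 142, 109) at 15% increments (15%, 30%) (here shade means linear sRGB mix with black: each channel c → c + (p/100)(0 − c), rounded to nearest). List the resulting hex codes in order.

#78795D, #63634C

15%: (141 − 21.15 = 119.85→120, 142 − 21.3 = 120.7→121, 109 − 16.35 = 92.65→93) → #78795D
30%: (141 − 42.3 = 98.7→99, 142 − 42.6 = 99.4→99, 109 − 32.7 = 76.3→76) → #63634C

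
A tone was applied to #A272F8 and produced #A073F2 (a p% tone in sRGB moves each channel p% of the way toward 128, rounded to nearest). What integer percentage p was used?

#A272F8 is rgb(162, 114, 248); #A073F2 is rgb(160, 115, 242).
On the B channel (widest range): 242 ≈ 248 + (p/100)(128 − 248), so p ≈ 100×(242 − 248)/(128 − 248) = -600/-120 = 5.00.
p = 5 reproduces all three channels after rounding.

5%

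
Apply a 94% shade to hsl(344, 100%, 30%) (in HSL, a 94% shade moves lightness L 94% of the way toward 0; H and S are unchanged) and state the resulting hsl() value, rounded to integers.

hsl(344, 100%, 2%)

L moves 94% from 30 toward 0: 30 − 28.2 = 1.8 → 2.
H and S are unchanged.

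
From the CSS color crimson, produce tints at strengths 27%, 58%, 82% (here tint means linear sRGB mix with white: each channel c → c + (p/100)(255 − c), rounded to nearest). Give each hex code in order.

CSS crimson is rgb(220, 20, 60).
27%: (220 + 9.45 = 229.45→229, 20 + 63.45 = 83.45→83, 60 + 52.65 = 112.65→113) → #E55371
58%: (220 + 20.3 = 240.3→240, 20 + 136.3 = 156.3→156, 60 + 113.1 = 173.1→173) → #F09CAD
82%: (220 + 28.7 = 248.7→249, 20 + 192.7 = 212.7→213, 60 + 159.9 = 219.9→220) → #F9D5DC

#E55371, #F09CAD, #F9D5DC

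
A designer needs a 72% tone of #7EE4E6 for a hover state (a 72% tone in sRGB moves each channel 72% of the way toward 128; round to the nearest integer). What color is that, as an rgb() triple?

rgb(127, 156, 157)

#7EE4E6 is rgb(126, 228, 230).
Per channel, c → c + 0.72(128 − c):
  R: 126 + 1.44 = 127.44 → 127
  G: 228 + 0.72×(128−228) = 228 − 72 = 156 → 156
  B: 230 + 0.72×(128−230) = 230 − 73.44 = 156.56 → 157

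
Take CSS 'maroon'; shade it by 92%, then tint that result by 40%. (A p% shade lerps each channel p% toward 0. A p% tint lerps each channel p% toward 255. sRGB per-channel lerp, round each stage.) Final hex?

#6c6666

CSS maroon is rgb(128, 0, 0).
Lerp each channel 92% toward 0:
  R: 128 + 0.92×(0−128) = 128 − 117.76 = 10.24 → 10
  G: 0 + 0.92×(0−0) = 0 + 0 = 0 → 0
  B: 0 + 0 = 0 → 0
After the shade: rgb(10, 0, 0) = #0a0000.
A 40% tint moves each channel 40% toward 255:
  R: 10 + 98 = 108 → 108
  G: 0 + 0.4×(255−0) = 0 + 102 = 102 → 102
  B: 0 + 102 = 102 → 102
rgb(108, 102, 102) = #6c6666.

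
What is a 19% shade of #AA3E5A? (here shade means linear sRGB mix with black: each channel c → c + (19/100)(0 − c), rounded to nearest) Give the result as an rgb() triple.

rgb(138, 50, 73)

#AA3E5A is rgb(170, 62, 90).
Lerp each channel 19% toward 0:
  R: 170 + 0.19×(0−170) = 170 − 32.3 = 137.7 → 138
  G: 62 + 0.19×(0−62) = 62 − 11.78 = 50.22 → 50
  B: 90 + 0.19×(0−90) = 90 − 17.1 = 72.9 → 73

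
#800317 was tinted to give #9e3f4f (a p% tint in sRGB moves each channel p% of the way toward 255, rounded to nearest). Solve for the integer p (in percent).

#800317 is rgb(128, 3, 23); #9e3f4f is rgb(158, 63, 79).
On the G channel (widest range): 63 ≈ 3 + (p/100)(255 − 3), so p ≈ 100×(63 − 3)/(255 − 3) = 6000/252 = 23.81.
p = 24 reproduces all three channels after rounding.

24%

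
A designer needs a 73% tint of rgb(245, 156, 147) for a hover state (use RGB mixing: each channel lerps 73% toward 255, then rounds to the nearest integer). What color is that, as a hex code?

A 73% tint moves each channel 73% toward 255:
  R: 245 + 0.73×(255−245) = 245 + 7.3 = 252.3 → 252
  G: 156 + 72.27 = 228.27 → 228
  B: 147 + 0.73×(255−147) = 147 + 78.84 = 225.84 → 226
rgb(252, 228, 226) = #fce4e2.

#fce4e2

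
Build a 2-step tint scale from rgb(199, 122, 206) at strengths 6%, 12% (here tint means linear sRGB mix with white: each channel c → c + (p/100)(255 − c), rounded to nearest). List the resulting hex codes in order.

6%: (199 + 3.36 = 202.36→202, 122 + 7.98 = 129.98→130, 206 + 2.94 = 208.94→209) → #ca82d1
12%: (199 + 6.72 = 205.72→206, 122 + 15.96 = 137.96→138, 206 + 5.88 = 211.88→212) → #ce8ad4

#ca82d1, #ce8ad4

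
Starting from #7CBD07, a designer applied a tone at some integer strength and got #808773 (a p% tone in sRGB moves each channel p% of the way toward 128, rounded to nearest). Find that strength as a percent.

#7CBD07 is rgb(124, 189, 7); #808773 is rgb(128, 135, 115).
On the B channel (widest range): 115 ≈ 7 + (p/100)(128 − 7), so p ≈ 100×(115 − 7)/(128 − 7) = 10800/121 = 89.26.
p = 89 reproduces all three channels after rounding.

89%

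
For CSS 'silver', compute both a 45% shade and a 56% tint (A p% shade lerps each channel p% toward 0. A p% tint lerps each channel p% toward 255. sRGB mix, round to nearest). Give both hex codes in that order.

#6A6A6A, #E3E3E3

CSS silver is rgb(192, 192, 192).
45% shade:
  R: 192 + 0.45×(0−192) = 192 − 86.4 = 105.6 → 106
  G: 192 + 0.45×(0−192) = 192 − 86.4 = 105.6 → 106
  B: 192 − 86.4 = 105.6 → 106
  → #6A6A6A
56% tint:
  R: 192 + 35.28 = 227.28 → 227
  G: 192 + 35.28 = 227.28 → 227
  B: 192 + 35.28 = 227.28 → 227
  → #E3E3E3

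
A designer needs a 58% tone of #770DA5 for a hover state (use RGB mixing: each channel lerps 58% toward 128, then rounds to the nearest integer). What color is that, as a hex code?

#7C5090

#770DA5 is rgb(119, 13, 165).
A 58% tone moves each channel 58% toward 128:
  R: 119 + 5.22 = 124.22 → 124
  G: 13 + 0.58×(128−13) = 13 + 66.7 = 79.7 → 80
  B: 165 + 0.58×(128−165) = 165 − 21.46 = 143.54 → 144
rgb(124, 80, 144) = #7C5090.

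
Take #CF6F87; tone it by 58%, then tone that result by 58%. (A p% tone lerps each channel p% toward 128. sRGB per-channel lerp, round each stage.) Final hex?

#8E7D81

#CF6F87 is rgb(207, 111, 135).
Lerp each channel 58% toward 128:
  R: 207 + 0.58×(128−207) = 207 − 45.82 = 161.18 → 161
  G: 111 + 9.86 = 120.86 → 121
  B: 135 − 4.06 = 130.94 → 131
After the tone: rgb(161, 121, 131) = #A17983.
Per channel, c → c + 0.58(128 − c):
  R: 161 − 19.14 = 141.86 → 142
  G: 121 + 0.58×(128−121) = 121 + 4.06 = 125.06 → 125
  B: 131 + 0.58×(128−131) = 131 − 1.74 = 129.26 → 129
rgb(142, 125, 129) = #8E7D81.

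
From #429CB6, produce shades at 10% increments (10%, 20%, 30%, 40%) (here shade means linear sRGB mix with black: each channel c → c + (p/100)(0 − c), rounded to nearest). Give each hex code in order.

#429CB6 is rgb(66, 156, 182).
10%: (66 − 6.6 = 59.4→59, 156 − 15.6 = 140.4→140, 182 − 18.2 = 163.8→164) → #3B8CA4
20%: (66 − 13.2 = 52.8→53, 156 − 31.2 = 124.8→125, 182 − 36.4 = 145.6→146) → #357D92
30%: (66 − 19.8 = 46.2→46, 156 − 46.8 = 109.2→109, 182 − 54.6 = 127.4→127) → #2E6D7F
40%: (66 − 26.4 = 39.6→40, 156 − 62.4 = 93.6→94, 182 − 72.8 = 109.2→109) → #285E6D

#3B8CA4, #357D92, #2E6D7F, #285E6D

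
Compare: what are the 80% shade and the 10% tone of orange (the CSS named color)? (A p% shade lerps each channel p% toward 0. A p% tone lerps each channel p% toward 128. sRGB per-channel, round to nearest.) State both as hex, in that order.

CSS orange is rgb(255, 165, 0).
80% shade:
  R: 255 − 204 = 51 → 51
  G: 165 − 132 = 33 → 33
  B: 0 + 0 = 0 → 0
  → #332100
10% tone:
  R: 255 + 0.1×(128−255) = 255 − 12.7 = 242.3 → 242
  G: 165 − 3.7 = 161.3 → 161
  B: 0 + 0.1×(128−0) = 0 + 12.8 = 12.8 → 13
  → #F2A10D

#332100, #F2A10D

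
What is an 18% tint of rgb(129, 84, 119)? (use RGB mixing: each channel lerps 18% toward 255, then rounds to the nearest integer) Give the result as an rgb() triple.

An 18% tint moves each channel 18% toward 255:
  R: 129 + 22.68 = 151.68 → 152
  G: 84 + 30.78 = 114.78 → 115
  B: 119 + 0.18×(255−119) = 119 + 24.48 = 143.48 → 143

rgb(152, 115, 143)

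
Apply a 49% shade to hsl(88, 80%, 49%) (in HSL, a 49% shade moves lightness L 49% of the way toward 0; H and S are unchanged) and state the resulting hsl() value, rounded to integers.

hsl(88, 80%, 25%)

L moves 49% from 49 toward 0: 49 − 24.01 = 24.99 → 25.
H and S are unchanged.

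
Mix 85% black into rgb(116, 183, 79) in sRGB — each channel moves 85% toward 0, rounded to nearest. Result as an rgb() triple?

rgb(17, 27, 12)

An 85% shade moves each channel 85% toward 0:
  R: 116 + 0.85×(0−116) = 116 − 98.6 = 17.4 → 17
  G: 183 − 155.55 = 27.45 → 27
  B: 79 − 67.15 = 11.85 → 12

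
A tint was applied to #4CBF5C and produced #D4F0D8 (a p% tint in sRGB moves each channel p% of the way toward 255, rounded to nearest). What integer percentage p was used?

76%

#4CBF5C is rgb(76, 191, 92); #D4F0D8 is rgb(212, 240, 216).
On the R channel (widest range): 212 ≈ 76 + (p/100)(255 − 76), so p ≈ 100×(212 − 76)/(255 − 76) = 13600/179 = 75.98.
p = 76 reproduces all three channels after rounding.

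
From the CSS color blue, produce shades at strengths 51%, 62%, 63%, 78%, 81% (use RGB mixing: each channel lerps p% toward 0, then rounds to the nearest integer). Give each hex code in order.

#00007D, #000061, #00005E, #000038, #000030

CSS blue is rgb(0, 0, 255).
51%: (0→0, 0→0, 255 − 130.05 = 124.95→125) → #00007D
62%: (0→0, 0→0, 255 − 158.1 = 96.9→97) → #000061
63%: (0→0, 0→0, 255 − 160.65 = 94.35→94) → #00005E
78%: (0→0, 0→0, 255 − 198.9 = 56.1→56) → #000038
81%: (0→0, 0→0, 255 − 206.55 = 48.45→48) → #000030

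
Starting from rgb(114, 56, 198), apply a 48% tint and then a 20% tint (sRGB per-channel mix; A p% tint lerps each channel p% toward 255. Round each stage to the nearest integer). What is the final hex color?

Per channel, c → c + 0.48(255 − c):
  R: 114 + 0.48×(255−114) = 114 + 67.68 = 181.68 → 182
  G: 56 + 0.48×(255−56) = 56 + 95.52 = 151.52 → 152
  B: 198 + 27.36 = 225.36 → 225
After the tint: rgb(182, 152, 225) = #b698e1.
Per channel, c → c + 0.2(255 − c):
  R: 182 + 14.6 = 196.6 → 197
  G: 152 + 20.6 = 172.6 → 173
  B: 225 + 6 = 231 → 231
rgb(197, 173, 231) = #c5ade7.

#c5ade7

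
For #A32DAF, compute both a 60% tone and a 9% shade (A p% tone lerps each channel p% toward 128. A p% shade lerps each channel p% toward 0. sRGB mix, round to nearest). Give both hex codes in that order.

#8E5F93, #94299F

#A32DAF is rgb(163, 45, 175).
60% tone:
  R: 163 − 21 = 142 → 142
  G: 45 + 0.6×(128−45) = 45 + 49.8 = 94.8 → 95
  B: 175 + 0.6×(128−175) = 175 − 28.2 = 146.8 → 147
  → #8E5F93
9% shade:
  R: 163 − 14.67 = 148.33 → 148
  G: 45 + 0.09×(0−45) = 45 − 4.05 = 40.95 → 41
  B: 175 − 15.75 = 159.25 → 159
  → #94299F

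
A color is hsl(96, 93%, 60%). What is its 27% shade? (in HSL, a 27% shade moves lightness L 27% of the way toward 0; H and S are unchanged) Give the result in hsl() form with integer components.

L moves 27% from 60 toward 0: 60 − 16.2 = 43.8 → 44.
H and S are unchanged.

hsl(96, 93%, 44%)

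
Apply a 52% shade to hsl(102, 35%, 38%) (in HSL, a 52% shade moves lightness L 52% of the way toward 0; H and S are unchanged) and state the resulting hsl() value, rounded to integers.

hsl(102, 35%, 18%)

L moves 52% from 38 toward 0: 38 − 19.76 = 18.24 → 18.
H and S are unchanged.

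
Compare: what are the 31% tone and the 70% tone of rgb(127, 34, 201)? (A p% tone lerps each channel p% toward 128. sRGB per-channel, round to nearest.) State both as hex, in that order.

31% tone:
  R: 127 + 0.31×(128−127) = 127 + 0.31 = 127.31 → 127
  G: 34 + 0.31×(128−34) = 34 + 29.14 = 63.14 → 63
  B: 201 + 0.31×(128−201) = 201 − 22.63 = 178.37 → 178
  → #7F3FB2
70% tone:
  R: 127 + 0.7×(128−127) = 127 + 0.7 = 127.7 → 128
  G: 34 + 0.7×(128−34) = 34 + 65.8 = 99.8 → 100
  B: 201 + 0.7×(128−201) = 201 − 51.1 = 149.9 → 150
  → #806496

#7F3FB2, #806496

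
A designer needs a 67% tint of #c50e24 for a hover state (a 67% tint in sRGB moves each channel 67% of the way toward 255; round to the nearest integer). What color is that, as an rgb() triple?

rgb(236, 175, 183)

#c50e24 is rgb(197, 14, 36).
Lerp each channel 67% toward 255:
  R: 197 + 0.67×(255−197) = 197 + 38.86 = 235.86 → 236
  G: 14 + 161.47 = 175.47 → 175
  B: 36 + 0.67×(255−36) = 36 + 146.73 = 182.73 → 183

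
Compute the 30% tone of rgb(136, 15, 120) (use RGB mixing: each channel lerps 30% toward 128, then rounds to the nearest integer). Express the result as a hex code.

#86317a

A 30% tone moves each channel 30% toward 128:
  R: 136 + 0.3×(128−136) = 136 − 2.4 = 133.6 → 134
  G: 15 + 0.3×(128−15) = 15 + 33.9 = 48.9 → 49
  B: 120 + 2.4 = 122.4 → 122
rgb(134, 49, 122) = #86317a.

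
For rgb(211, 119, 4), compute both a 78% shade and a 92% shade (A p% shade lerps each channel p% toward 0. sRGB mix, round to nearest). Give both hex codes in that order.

#2e1a01, #110a00

78% shade:
  R: 211 − 164.58 = 46.42 → 46
  G: 119 − 92.82 = 26.18 → 26
  B: 4 + 0.78×(0−4) = 4 − 3.12 = 0.88 → 1
  → #2e1a01
92% shade:
  R: 211 + 0.92×(0−211) = 211 − 194.12 = 16.88 → 17
  G: 119 + 0.92×(0−119) = 119 − 109.48 = 9.52 → 10
  B: 4 + 0.92×(0−4) = 4 − 3.68 = 0.32 → 0
  → #110a00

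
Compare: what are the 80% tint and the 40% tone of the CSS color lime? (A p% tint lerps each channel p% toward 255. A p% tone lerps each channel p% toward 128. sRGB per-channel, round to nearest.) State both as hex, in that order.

CSS lime is rgb(0, 255, 0).
80% tint:
  R: 0 + 0.8×(255−0) = 0 + 204 = 204 → 204
  G: 255 + 0 = 255 → 255
  B: 0 + 0.8×(255−0) = 0 + 204 = 204 → 204
  → #ccffcc
40% tone:
  R: 0 + 0.4×(128−0) = 0 + 51.2 = 51.2 → 51
  G: 255 + 0.4×(128−255) = 255 − 50.8 = 204.2 → 204
  B: 0 + 51.2 = 51.2 → 51
  → #33cc33

#ccffcc, #33cc33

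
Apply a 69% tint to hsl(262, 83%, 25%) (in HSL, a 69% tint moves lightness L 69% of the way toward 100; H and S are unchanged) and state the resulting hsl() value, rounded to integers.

L moves 69% from 25 toward 100: 25 + 51.75 = 76.75 → 77.
H and S are unchanged.

hsl(262, 83%, 77%)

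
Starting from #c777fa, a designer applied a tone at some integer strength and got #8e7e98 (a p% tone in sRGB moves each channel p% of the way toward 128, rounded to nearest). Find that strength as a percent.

80%

#c777fa is rgb(199, 119, 250); #8e7e98 is rgb(142, 126, 152).
On the B channel (widest range): 152 ≈ 250 + (p/100)(128 − 250), so p ≈ 100×(152 − 250)/(128 − 250) = -9800/-122 = 80.33.
p = 80 reproduces all three channels after rounding.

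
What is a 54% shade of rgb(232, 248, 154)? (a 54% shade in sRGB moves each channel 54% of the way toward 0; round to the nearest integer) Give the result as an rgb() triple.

Lerp each channel 54% toward 0:
  R: 232 + 0.54×(0−232) = 232 − 125.28 = 106.72 → 107
  G: 248 − 133.92 = 114.08 → 114
  B: 154 − 83.16 = 70.84 → 71

rgb(107, 114, 71)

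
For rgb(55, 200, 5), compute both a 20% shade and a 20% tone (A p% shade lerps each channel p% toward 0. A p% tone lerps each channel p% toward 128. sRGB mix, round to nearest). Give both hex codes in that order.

20% shade:
  R: 55 + 0.2×(0−55) = 55 − 11 = 44 → 44
  G: 200 − 40 = 160 → 160
  B: 5 + 0.2×(0−5) = 5 − 1 = 4 → 4
  → #2ca004
20% tone:
  R: 55 + 0.2×(128−55) = 55 + 14.6 = 69.6 → 70
  G: 200 + 0.2×(128−200) = 200 − 14.4 = 185.6 → 186
  B: 5 + 24.6 = 29.6 → 30
  → #46ba1e

#2ca004, #46ba1e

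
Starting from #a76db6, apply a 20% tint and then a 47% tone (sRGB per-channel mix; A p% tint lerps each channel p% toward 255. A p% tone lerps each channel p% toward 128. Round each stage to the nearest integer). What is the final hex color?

#9e85a5

#a76db6 is rgb(167, 109, 182).
Lerp each channel 20% toward 255:
  R: 167 + 0.2×(255−167) = 167 + 17.6 = 184.6 → 185
  G: 109 + 0.2×(255−109) = 109 + 29.2 = 138.2 → 138
  B: 182 + 14.6 = 196.6 → 197
After the tint: rgb(185, 138, 197) = #b98ac5.
Lerp each channel 47% toward 128:
  R: 185 − 26.79 = 158.21 → 158
  G: 138 + 0.47×(128−138) = 138 − 4.7 = 133.3 → 133
  B: 197 − 32.43 = 164.57 → 165
rgb(158, 133, 165) = #9e85a5.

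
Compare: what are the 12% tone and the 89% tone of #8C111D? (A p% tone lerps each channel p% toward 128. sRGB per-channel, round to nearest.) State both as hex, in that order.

#8C111D is rgb(140, 17, 29).
12% tone:
  R: 140 + 0.12×(128−140) = 140 − 1.44 = 138.56 → 139
  G: 17 + 13.32 = 30.32 → 30
  B: 29 + 0.12×(128−29) = 29 + 11.88 = 40.88 → 41
  → #8B1E29
89% tone:
  R: 140 + 0.89×(128−140) = 140 − 10.68 = 129.32 → 129
  G: 17 + 98.79 = 115.79 → 116
  B: 29 + 88.11 = 117.11 → 117
  → #817475

#8B1E29, #817475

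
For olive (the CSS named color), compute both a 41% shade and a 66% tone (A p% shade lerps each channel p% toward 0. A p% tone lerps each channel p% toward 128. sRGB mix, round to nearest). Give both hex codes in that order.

CSS olive is rgb(128, 128, 0).
41% shade:
  R: 128 − 52.48 = 75.52 → 76
  G: 128 − 52.48 = 75.52 → 76
  B: 0 + 0.41×(0−0) = 0 + 0 = 0 → 0
  → #4c4c00
66% tone:
  R: 128 + 0 = 128 → 128
  G: 128 + 0 = 128 → 128
  B: 0 + 84.48 = 84.48 → 84
  → #808054

#4c4c00, #808054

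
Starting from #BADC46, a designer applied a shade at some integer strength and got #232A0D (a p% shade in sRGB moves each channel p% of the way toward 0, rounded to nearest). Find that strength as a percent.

81%

#BADC46 is rgb(186, 220, 70); #232A0D is rgb(35, 42, 13).
On the G channel (widest range): 42 ≈ 220 + (p/100)(0 − 220), so p ≈ 100×(42 − 220)/(0 − 220) = -17800/-220 = 80.91.
p = 81 reproduces all three channels after rounding.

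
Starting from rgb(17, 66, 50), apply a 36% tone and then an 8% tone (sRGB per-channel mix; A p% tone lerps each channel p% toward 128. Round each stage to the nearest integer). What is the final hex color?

#3F5B52

Per channel, c → c + 0.36(128 − c):
  R: 17 + 39.96 = 56.96 → 57
  G: 66 + 0.36×(128−66) = 66 + 22.32 = 88.32 → 88
  B: 50 + 0.36×(128−50) = 50 + 28.08 = 78.08 → 78
After the tone: rgb(57, 88, 78) = #39584E.
Per channel, c → c + 0.08(128 − c):
  R: 57 + 5.68 = 62.68 → 63
  G: 88 + 0.08×(128−88) = 88 + 3.2 = 91.2 → 91
  B: 78 + 0.08×(128−78) = 78 + 4 = 82 → 82
rgb(63, 91, 82) = #3F5B52.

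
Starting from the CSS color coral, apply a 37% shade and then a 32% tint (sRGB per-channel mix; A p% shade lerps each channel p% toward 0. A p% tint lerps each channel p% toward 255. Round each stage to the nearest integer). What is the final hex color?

CSS coral is rgb(255, 127, 80).
Lerp each channel 37% toward 0:
  R: 255 + 0.37×(0−255) = 255 − 94.35 = 160.65 → 161
  G: 127 − 46.99 = 80.01 → 80
  B: 80 + 0.37×(0−80) = 80 − 29.6 = 50.4 → 50
After the shade: rgb(161, 80, 50) = #a15032.
A 32% tint moves each channel 32% toward 255:
  R: 161 + 30.08 = 191.08 → 191
  G: 80 + 0.32×(255−80) = 80 + 56 = 136 → 136
  B: 50 + 0.32×(255−50) = 50 + 65.6 = 115.6 → 116
rgb(191, 136, 116) = #bf8874.

#bf8874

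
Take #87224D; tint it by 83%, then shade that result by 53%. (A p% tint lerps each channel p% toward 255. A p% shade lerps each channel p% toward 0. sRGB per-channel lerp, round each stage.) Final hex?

#87224D is rgb(135, 34, 77).
An 83% tint moves each channel 83% toward 255:
  R: 135 + 0.83×(255−135) = 135 + 99.6 = 234.6 → 235
  G: 34 + 0.83×(255−34) = 34 + 183.43 = 217.43 → 217
  B: 77 + 0.83×(255−77) = 77 + 147.74 = 224.74 → 225
After the tint: rgb(235, 217, 225) = #EBD9E1.
Lerp each channel 53% toward 0:
  R: 235 + 0.53×(0−235) = 235 − 124.55 = 110.45 → 110
  G: 217 + 0.53×(0−217) = 217 − 115.01 = 101.99 → 102
  B: 225 + 0.53×(0−225) = 225 − 119.25 = 105.75 → 106
rgb(110, 102, 106) = #6E666A.

#6E666A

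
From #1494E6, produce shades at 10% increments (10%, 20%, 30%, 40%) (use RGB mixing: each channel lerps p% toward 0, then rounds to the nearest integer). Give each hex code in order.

#1285CF, #1076B8, #0E68A1, #0C598A

#1494E6 is rgb(20, 148, 230).
10%: (20 − 2 = 18→18, 148 − 14.8 = 133.2→133, 230 − 23 = 207→207) → #1285CF
20%: (20 − 4 = 16→16, 148 − 29.6 = 118.4→118, 230 − 46 = 184→184) → #1076B8
30%: (20 − 6 = 14→14, 148 − 44.4 = 103.6→104, 230 − 69 = 161→161) → #0E68A1
40%: (20 − 8 = 12→12, 148 − 59.2 = 88.8→89, 230 − 92 = 138→138) → #0C598A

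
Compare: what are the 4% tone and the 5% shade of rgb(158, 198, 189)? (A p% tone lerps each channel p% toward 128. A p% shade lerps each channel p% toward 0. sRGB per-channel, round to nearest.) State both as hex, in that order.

#9dc3bb, #96bcb4

4% tone:
  R: 158 + 0.04×(128−158) = 158 − 1.2 = 156.8 → 157
  G: 198 − 2.8 = 195.2 → 195
  B: 189 − 2.44 = 186.56 → 187
  → #9dc3bb
5% shade:
  R: 158 − 7.9 = 150.1 → 150
  G: 198 + 0.05×(0−198) = 198 − 9.9 = 188.1 → 188
  B: 189 + 0.05×(0−189) = 189 − 9.45 = 179.55 → 180
  → #96bcb4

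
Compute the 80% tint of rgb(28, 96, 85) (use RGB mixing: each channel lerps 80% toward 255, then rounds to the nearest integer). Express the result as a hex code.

#d2dfdd

Lerp each channel 80% toward 255:
  R: 28 + 0.8×(255−28) = 28 + 181.6 = 209.6 → 210
  G: 96 + 127.2 = 223.2 → 223
  B: 85 + 0.8×(255−85) = 85 + 136 = 221 → 221
rgb(210, 223, 221) = #d2dfdd.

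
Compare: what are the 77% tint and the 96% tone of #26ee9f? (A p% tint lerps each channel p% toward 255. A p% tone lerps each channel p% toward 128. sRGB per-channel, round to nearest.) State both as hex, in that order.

#cdfbe9, #7c8481

#26ee9f is rgb(38, 238, 159).
77% tint:
  R: 38 + 167.09 = 205.09 → 205
  G: 238 + 0.77×(255−238) = 238 + 13.09 = 251.09 → 251
  B: 159 + 0.77×(255−159) = 159 + 73.92 = 232.92 → 233
  → #cdfbe9
96% tone:
  R: 38 + 86.4 = 124.4 → 124
  G: 238 − 105.6 = 132.4 → 132
  B: 159 − 29.76 = 129.24 → 129
  → #7c8481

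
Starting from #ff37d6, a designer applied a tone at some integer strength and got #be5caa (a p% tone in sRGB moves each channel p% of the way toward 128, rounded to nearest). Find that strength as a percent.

51%

#ff37d6 is rgb(255, 55, 214); #be5caa is rgb(190, 92, 170).
On the R channel (widest range): 190 ≈ 255 + (p/100)(128 − 255), so p ≈ 100×(190 − 255)/(128 − 255) = -6500/-127 = 51.18.
p = 51 reproduces all three channels after rounding.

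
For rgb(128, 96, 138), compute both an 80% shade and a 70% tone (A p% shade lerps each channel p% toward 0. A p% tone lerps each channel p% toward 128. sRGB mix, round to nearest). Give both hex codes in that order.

#1a131c, #807683

80% shade:
  R: 128 + 0.8×(0−128) = 128 − 102.4 = 25.6 → 26
  G: 96 − 76.8 = 19.2 → 19
  B: 138 + 0.8×(0−138) = 138 − 110.4 = 27.6 → 28
  → #1a131c
70% tone:
  R: 128 + 0.7×(128−128) = 128 + 0 = 128 → 128
  G: 96 + 0.7×(128−96) = 96 + 22.4 = 118.4 → 118
  B: 138 − 7 = 131 → 131
  → #807683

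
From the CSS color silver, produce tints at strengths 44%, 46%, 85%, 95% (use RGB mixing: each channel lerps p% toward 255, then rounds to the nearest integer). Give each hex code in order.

#DCDCDC, #DDDDDD, #F6F6F6, #FCFCFC

CSS silver is rgb(192, 192, 192).
44%: (192 + 27.72 = 219.72→220, 192 + 27.72 = 219.72→220, 192 + 27.72 = 219.72→220) → #DCDCDC
46%: (192 + 28.98 = 220.98→221, 192 + 28.98 = 220.98→221, 192 + 28.98 = 220.98→221) → #DDDDDD
85%: (192 + 53.55 = 245.55→246, 192 + 53.55 = 245.55→246, 192 + 53.55 = 245.55→246) → #F6F6F6
95%: (192 + 59.85 = 251.85→252, 192 + 59.85 = 251.85→252, 192 + 59.85 = 251.85→252) → #FCFCFC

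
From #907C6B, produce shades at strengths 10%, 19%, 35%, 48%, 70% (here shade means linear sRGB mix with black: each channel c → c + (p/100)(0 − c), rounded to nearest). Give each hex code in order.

#827060, #756457, #5E5146, #4B4038, #2B2520

#907C6B is rgb(144, 124, 107).
10%: (144 − 14.4 = 129.6→130, 124 − 12.4 = 111.6→112, 107 − 10.7 = 96.3→96) → #827060
19%: (144 − 27.36 = 116.64→117, 124 − 23.56 = 100.44→100, 107 − 20.33 = 86.67→87) → #756457
35%: (144 − 50.4 = 93.6→94, 124 − 43.4 = 80.6→81, 107 − 37.45 = 69.55→70) → #5E5146
48%: (144 − 69.12 = 74.88→75, 124 − 59.52 = 64.48→64, 107 − 51.36 = 55.64→56) → #4B4038
70%: (144 − 100.8 = 43.2→43, 124 − 86.8 = 37.2→37, 107 − 74.9 = 32.1→32) → #2B2520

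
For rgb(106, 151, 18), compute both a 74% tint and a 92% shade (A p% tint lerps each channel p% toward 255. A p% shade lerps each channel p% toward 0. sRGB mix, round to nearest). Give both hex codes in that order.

74% tint:
  R: 106 + 0.74×(255−106) = 106 + 110.26 = 216.26 → 216
  G: 151 + 76.96 = 227.96 → 228
  B: 18 + 0.74×(255−18) = 18 + 175.38 = 193.38 → 193
  → #D8E4C1
92% shade:
  R: 106 + 0.92×(0−106) = 106 − 97.52 = 8.48 → 8
  G: 151 + 0.92×(0−151) = 151 − 138.92 = 12.08 → 12
  B: 18 + 0.92×(0−18) = 18 − 16.56 = 1.44 → 1
  → #080C01

#D8E4C1, #080C01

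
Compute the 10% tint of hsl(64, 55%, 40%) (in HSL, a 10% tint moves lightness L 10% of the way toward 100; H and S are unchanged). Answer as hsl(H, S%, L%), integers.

hsl(64, 55%, 46%)

L moves 10% from 40 toward 100: 40 + 6 = 46 → 46.
H and S are unchanged.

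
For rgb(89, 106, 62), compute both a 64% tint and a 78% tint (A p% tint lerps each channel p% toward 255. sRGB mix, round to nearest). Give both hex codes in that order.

#c3c9ba, #daded5

64% tint:
  R: 89 + 106.24 = 195.24 → 195
  G: 106 + 0.64×(255−106) = 106 + 95.36 = 201.36 → 201
  B: 62 + 0.64×(255−62) = 62 + 123.52 = 185.52 → 186
  → #c3c9ba
78% tint:
  R: 89 + 0.78×(255−89) = 89 + 129.48 = 218.48 → 218
  G: 106 + 116.22 = 222.22 → 222
  B: 62 + 0.78×(255−62) = 62 + 150.54 = 212.54 → 213
  → #daded5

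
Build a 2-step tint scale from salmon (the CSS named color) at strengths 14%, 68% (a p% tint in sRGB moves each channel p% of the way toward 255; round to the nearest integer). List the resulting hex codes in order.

#fb9286, #fdd6d2

CSS salmon is rgb(250, 128, 114).
14%: (250 + 0.7 = 250.7→251, 128 + 17.78 = 145.78→146, 114 + 19.74 = 133.74→134) → #fb9286
68%: (250 + 3.4 = 253.4→253, 128 + 86.36 = 214.36→214, 114 + 95.88 = 209.88→210) → #fdd6d2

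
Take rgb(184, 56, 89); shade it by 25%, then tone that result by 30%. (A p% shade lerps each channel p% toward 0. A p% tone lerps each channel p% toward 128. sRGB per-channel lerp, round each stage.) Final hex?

Lerp each channel 25% toward 0:
  R: 184 − 46 = 138 → 138
  G: 56 + 0.25×(0−56) = 56 − 14 = 42 → 42
  B: 89 + 0.25×(0−89) = 89 − 22.25 = 66.75 → 67
After the shade: rgb(138, 42, 67) = #8A2A43.
Lerp each channel 30% toward 128:
  R: 138 + 0.3×(128−138) = 138 − 3 = 135 → 135
  G: 42 + 25.8 = 67.8 → 68
  B: 67 + 18.3 = 85.3 → 85
rgb(135, 68, 85) = #874455.

#874455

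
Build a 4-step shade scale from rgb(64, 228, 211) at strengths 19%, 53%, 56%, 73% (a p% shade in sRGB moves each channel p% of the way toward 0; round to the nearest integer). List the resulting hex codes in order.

19%: (64 − 12.16 = 51.84→52, 228 − 43.32 = 184.68→185, 211 − 40.09 = 170.91→171) → #34B9AB
53%: (64 − 33.92 = 30.08→30, 228 − 120.84 = 107.16→107, 211 − 111.83 = 99.17→99) → #1E6B63
56%: (64 − 35.84 = 28.16→28, 228 − 127.68 = 100.32→100, 211 − 118.16 = 92.84→93) → #1C645D
73%: (64 − 46.72 = 17.28→17, 228 − 166.44 = 61.56→62, 211 − 154.03 = 56.97→57) → #113E39

#34B9AB, #1E6B63, #1C645D, #113E39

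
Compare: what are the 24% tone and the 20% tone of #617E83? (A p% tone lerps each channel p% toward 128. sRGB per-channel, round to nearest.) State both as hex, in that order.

#687E82, #677E82

#617E83 is rgb(97, 126, 131).
24% tone:
  R: 97 + 7.44 = 104.44 → 104
  G: 126 + 0.48 = 126.48 → 126
  B: 131 − 0.72 = 130.28 → 130
  → #687E82
20% tone:
  R: 97 + 6.2 = 103.2 → 103
  G: 126 + 0.2×(128−126) = 126 + 0.4 = 126.4 → 126
  B: 131 − 0.6 = 130.4 → 130
  → #677E82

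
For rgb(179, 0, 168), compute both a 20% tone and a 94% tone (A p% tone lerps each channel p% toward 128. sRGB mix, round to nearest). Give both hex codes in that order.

#A91AA0, #837882

20% tone:
  R: 179 + 0.2×(128−179) = 179 − 10.2 = 168.8 → 169
  G: 0 + 0.2×(128−0) = 0 + 25.6 = 25.6 → 26
  B: 168 + 0.2×(128−168) = 168 − 8 = 160 → 160
  → #A91AA0
94% tone:
  R: 179 + 0.94×(128−179) = 179 − 47.94 = 131.06 → 131
  G: 0 + 120.32 = 120.32 → 120
  B: 168 − 37.6 = 130.4 → 130
  → #837882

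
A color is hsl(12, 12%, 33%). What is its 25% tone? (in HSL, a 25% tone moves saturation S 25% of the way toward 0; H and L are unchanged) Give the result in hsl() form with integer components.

hsl(12, 9%, 33%)

S moves 25% from 12 toward 0: 12 − 3 = 9 → 9.
H and L are unchanged.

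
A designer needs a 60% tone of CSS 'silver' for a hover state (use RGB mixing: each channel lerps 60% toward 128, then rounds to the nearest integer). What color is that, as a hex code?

CSS silver is rgb(192, 192, 192).
Per channel, c → c + 0.6(128 − c):
  R: 192 + 0.6×(128−192) = 192 − 38.4 = 153.6 → 154
  G: 192 + 0.6×(128−192) = 192 − 38.4 = 153.6 → 154
  B: 192 + 0.6×(128−192) = 192 − 38.4 = 153.6 → 154
rgb(154, 154, 154) = #9A9A9A.

#9A9A9A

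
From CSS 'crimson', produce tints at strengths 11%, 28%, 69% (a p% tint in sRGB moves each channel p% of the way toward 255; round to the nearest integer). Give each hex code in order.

#E02E51, #E65673, #F4B6C3

CSS crimson is rgb(220, 20, 60).
11%: (220 + 3.85 = 223.85→224, 20 + 25.85 = 45.85→46, 60 + 21.45 = 81.45→81) → #E02E51
28%: (220 + 9.8 = 229.8→230, 20 + 65.8 = 85.8→86, 60 + 54.6 = 114.6→115) → #E65673
69%: (220 + 24.15 = 244.15→244, 20 + 162.15 = 182.15→182, 60 + 134.55 = 194.55→195) → #F4B6C3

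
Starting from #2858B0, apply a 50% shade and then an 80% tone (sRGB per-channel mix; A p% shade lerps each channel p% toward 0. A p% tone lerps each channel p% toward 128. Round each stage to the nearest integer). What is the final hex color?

#6A6F78

#2858B0 is rgb(40, 88, 176).
Lerp each channel 50% toward 0:
  R: 40 + 0.5×(0−40) = 40 − 20 = 20 → 20
  G: 88 + 0.5×(0−88) = 88 − 44 = 44 → 44
  B: 176 + 0.5×(0−176) = 176 − 88 = 88 → 88
After the shade: rgb(20, 44, 88) = #142C58.
Lerp each channel 80% toward 128:
  R: 20 + 0.8×(128−20) = 20 + 86.4 = 106.4 → 106
  G: 44 + 67.2 = 111.2 → 111
  B: 88 + 0.8×(128−88) = 88 + 32 = 120 → 120
rgb(106, 111, 120) = #6A6F78.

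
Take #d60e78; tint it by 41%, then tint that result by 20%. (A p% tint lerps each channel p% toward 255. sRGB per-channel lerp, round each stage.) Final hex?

#d60e78 is rgb(214, 14, 120).
Per channel, c → c + 0.41(255 − c):
  R: 214 + 16.81 = 230.81 → 231
  G: 14 + 0.41×(255−14) = 14 + 98.81 = 112.81 → 113
  B: 120 + 0.41×(255−120) = 120 + 55.35 = 175.35 → 175
After the tint: rgb(231, 113, 175) = #e771af.
Lerp each channel 20% toward 255:
  R: 231 + 4.8 = 235.8 → 236
  G: 113 + 0.2×(255−113) = 113 + 28.4 = 141.4 → 141
  B: 175 + 0.2×(255−175) = 175 + 16 = 191 → 191
rgb(236, 141, 191) = #ec8dbf.

#ec8dbf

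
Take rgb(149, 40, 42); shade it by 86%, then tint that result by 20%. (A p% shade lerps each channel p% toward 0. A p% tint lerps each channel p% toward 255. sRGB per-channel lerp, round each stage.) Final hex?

#443838

Lerp each channel 86% toward 0:
  R: 149 + 0.86×(0−149) = 149 − 128.14 = 20.86 → 21
  G: 40 − 34.4 = 5.6 → 6
  B: 42 + 0.86×(0−42) = 42 − 36.12 = 5.88 → 6
After the shade: rgb(21, 6, 6) = #150606.
A 20% tint moves each channel 20% toward 255:
  R: 21 + 46.8 = 67.8 → 68
  G: 6 + 49.8 = 55.8 → 56
  B: 6 + 0.2×(255−6) = 6 + 49.8 = 55.8 → 56
rgb(68, 56, 56) = #443838.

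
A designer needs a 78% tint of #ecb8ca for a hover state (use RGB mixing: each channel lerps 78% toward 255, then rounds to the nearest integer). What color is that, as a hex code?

#fbeff3

#ecb8ca is rgb(236, 184, 202).
A 78% tint moves each channel 78% toward 255:
  R: 236 + 0.78×(255−236) = 236 + 14.82 = 250.82 → 251
  G: 184 + 0.78×(255−184) = 184 + 55.38 = 239.38 → 239
  B: 202 + 0.78×(255−202) = 202 + 41.34 = 243.34 → 243
rgb(251, 239, 243) = #fbeff3.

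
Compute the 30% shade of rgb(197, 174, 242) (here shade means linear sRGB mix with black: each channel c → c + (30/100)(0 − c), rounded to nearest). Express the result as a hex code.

A 30% shade moves each channel 30% toward 0:
  R: 197 − 59.1 = 137.9 → 138
  G: 174 − 52.2 = 121.8 → 122
  B: 242 − 72.6 = 169.4 → 169
rgb(138, 122, 169) = #8a7aa9.

#8a7aa9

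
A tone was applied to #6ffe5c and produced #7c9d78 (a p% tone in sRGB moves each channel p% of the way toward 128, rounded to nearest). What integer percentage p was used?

#6ffe5c is rgb(111, 254, 92); #7c9d78 is rgb(124, 157, 120).
On the G channel (widest range): 157 ≈ 254 + (p/100)(128 − 254), so p ≈ 100×(157 − 254)/(128 − 254) = -9700/-126 = 76.98.
p = 77 reproduces all three channels after rounding.

77%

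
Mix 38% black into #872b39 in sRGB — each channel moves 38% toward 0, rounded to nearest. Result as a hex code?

#872b39 is rgb(135, 43, 57).
A 38% shade moves each channel 38% toward 0:
  R: 135 − 51.3 = 83.7 → 84
  G: 43 − 16.34 = 26.66 → 27
  B: 57 + 0.38×(0−57) = 57 − 21.66 = 35.34 → 35
rgb(84, 27, 35) = #541b23.

#541b23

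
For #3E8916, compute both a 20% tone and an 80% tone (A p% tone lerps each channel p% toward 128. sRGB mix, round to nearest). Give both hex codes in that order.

#4B872B, #73826B

#3E8916 is rgb(62, 137, 22).
20% tone:
  R: 62 + 13.2 = 75.2 → 75
  G: 137 + 0.2×(128−137) = 137 − 1.8 = 135.2 → 135
  B: 22 + 0.2×(128−22) = 22 + 21.2 = 43.2 → 43
  → #4B872B
80% tone:
  R: 62 + 0.8×(128−62) = 62 + 52.8 = 114.8 → 115
  G: 137 − 7.2 = 129.8 → 130
  B: 22 + 0.8×(128−22) = 22 + 84.8 = 106.8 → 107
  → #73826B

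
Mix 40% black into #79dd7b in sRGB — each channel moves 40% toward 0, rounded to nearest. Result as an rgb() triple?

rgb(73, 133, 74)

#79dd7b is rgb(121, 221, 123).
Lerp each channel 40% toward 0:
  R: 121 + 0.4×(0−121) = 121 − 48.4 = 72.6 → 73
  G: 221 + 0.4×(0−221) = 221 − 88.4 = 132.6 → 133
  B: 123 − 49.2 = 73.8 → 74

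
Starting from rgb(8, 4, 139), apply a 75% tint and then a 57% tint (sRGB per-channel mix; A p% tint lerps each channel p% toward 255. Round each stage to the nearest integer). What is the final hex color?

#E4E4F3

Lerp each channel 75% toward 255:
  R: 8 + 0.75×(255−8) = 8 + 185.25 = 193.25 → 193
  G: 4 + 188.25 = 192.25 → 192
  B: 139 + 0.75×(255−139) = 139 + 87 = 226 → 226
After the tint: rgb(193, 192, 226) = #C1C0E2.
A 57% tint moves each channel 57% toward 255:
  R: 193 + 0.57×(255−193) = 193 + 35.34 = 228.34 → 228
  G: 192 + 0.57×(255−192) = 192 + 35.91 = 227.91 → 228
  B: 226 + 0.57×(255−226) = 226 + 16.53 = 242.53 → 243
rgb(228, 228, 243) = #E4E4F3.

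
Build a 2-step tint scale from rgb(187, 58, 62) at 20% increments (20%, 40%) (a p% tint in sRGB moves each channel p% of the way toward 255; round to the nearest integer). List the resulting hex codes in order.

#c96165, #d6898b

20%: (187 + 13.6 = 200.6→201, 58 + 39.4 = 97.4→97, 62 + 38.6 = 100.6→101) → #c96165
40%: (187 + 27.2 = 214.2→214, 58 + 78.8 = 136.8→137, 62 + 77.2 = 139.2→139) → #d6898b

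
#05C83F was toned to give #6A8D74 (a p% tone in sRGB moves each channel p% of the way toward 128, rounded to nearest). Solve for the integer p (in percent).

#05C83F is rgb(5, 200, 63); #6A8D74 is rgb(106, 141, 116).
On the R channel (widest range): 106 ≈ 5 + (p/100)(128 − 5), so p ≈ 100×(106 − 5)/(128 − 5) = 10100/123 = 82.11.
p = 82 reproduces all three channels after rounding.

82%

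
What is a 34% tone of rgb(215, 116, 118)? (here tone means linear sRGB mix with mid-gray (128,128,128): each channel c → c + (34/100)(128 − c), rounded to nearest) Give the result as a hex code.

Per channel, c → c + 0.34(128 − c):
  R: 215 + 0.34×(128−215) = 215 − 29.58 = 185.42 → 185
  G: 116 + 0.34×(128−116) = 116 + 4.08 = 120.08 → 120
  B: 118 + 3.4 = 121.4 → 121
rgb(185, 120, 121) = #B97879.

#B97879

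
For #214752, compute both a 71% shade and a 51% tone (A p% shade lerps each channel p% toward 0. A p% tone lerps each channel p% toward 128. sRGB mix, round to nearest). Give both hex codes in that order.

#0A1518, #516469

#214752 is rgb(33, 71, 82).
71% shade:
  R: 33 + 0.71×(0−33) = 33 − 23.43 = 9.57 → 10
  G: 71 − 50.41 = 20.59 → 21
  B: 82 − 58.22 = 23.78 → 24
  → #0A1518
51% tone:
  R: 33 + 0.51×(128−33) = 33 + 48.45 = 81.45 → 81
  G: 71 + 29.07 = 100.07 → 100
  B: 82 + 0.51×(128−82) = 82 + 23.46 = 105.46 → 105
  → #516469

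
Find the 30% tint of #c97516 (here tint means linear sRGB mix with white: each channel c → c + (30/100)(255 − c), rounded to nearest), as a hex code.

#d99e5c

#c97516 is rgb(201, 117, 22).
Lerp each channel 30% toward 255:
  R: 201 + 0.3×(255−201) = 201 + 16.2 = 217.2 → 217
  G: 117 + 0.3×(255−117) = 117 + 41.4 = 158.4 → 158
  B: 22 + 0.3×(255−22) = 22 + 69.9 = 91.9 → 92
rgb(217, 158, 92) = #d99e5c.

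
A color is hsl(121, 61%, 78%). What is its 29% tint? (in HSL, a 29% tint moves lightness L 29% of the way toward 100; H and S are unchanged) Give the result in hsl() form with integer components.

L moves 29% from 78 toward 100: 78 + 6.38 = 84.38 → 84.
H and S are unchanged.

hsl(121, 61%, 84%)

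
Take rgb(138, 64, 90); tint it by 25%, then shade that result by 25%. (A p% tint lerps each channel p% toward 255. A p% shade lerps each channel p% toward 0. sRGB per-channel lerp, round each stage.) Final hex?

#7d5462

Lerp each channel 25% toward 255:
  R: 138 + 0.25×(255−138) = 138 + 29.25 = 167.25 → 167
  G: 64 + 47.75 = 111.75 → 112
  B: 90 + 41.25 = 131.25 → 131
After the tint: rgb(167, 112, 131) = #a77083.
Per channel, c → c + 0.25(0 − c):
  R: 167 + 0.25×(0−167) = 167 − 41.75 = 125.25 → 125
  G: 112 − 28 = 84 → 84
  B: 131 + 0.25×(0−131) = 131 − 32.75 = 98.25 → 98
rgb(125, 84, 98) = #7d5462.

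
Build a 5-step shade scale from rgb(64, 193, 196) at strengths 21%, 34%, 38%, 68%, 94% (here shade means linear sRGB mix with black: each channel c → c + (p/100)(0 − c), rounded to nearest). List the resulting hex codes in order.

#33989b, #2a7f81, #28787a, #143e3f, #040c0c

21%: (64 − 13.44 = 50.56→51, 193 − 40.53 = 152.47→152, 196 − 41.16 = 154.84→155) → #33989b
34%: (64 − 21.76 = 42.24→42, 193 − 65.62 = 127.38→127, 196 − 66.64 = 129.36→129) → #2a7f81
38%: (64 − 24.32 = 39.68→40, 193 − 73.34 = 119.66→120, 196 − 74.48 = 121.52→122) → #28787a
68%: (64 − 43.52 = 20.48→20, 193 − 131.24 = 61.76→62, 196 − 133.28 = 62.72→63) → #143e3f
94%: (64 − 60.16 = 3.84→4, 193 − 181.42 = 11.58→12, 196 − 184.24 = 11.76→12) → #040c0c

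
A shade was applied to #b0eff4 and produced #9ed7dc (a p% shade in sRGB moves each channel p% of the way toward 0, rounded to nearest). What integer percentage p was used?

#b0eff4 is rgb(176, 239, 244); #9ed7dc is rgb(158, 215, 220).
On the B channel (widest range): 220 ≈ 244 + (p/100)(0 − 244), so p ≈ 100×(220 − 244)/(0 − 244) = -2400/-244 = 9.84.
p = 10 reproduces all three channels after rounding.

10%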